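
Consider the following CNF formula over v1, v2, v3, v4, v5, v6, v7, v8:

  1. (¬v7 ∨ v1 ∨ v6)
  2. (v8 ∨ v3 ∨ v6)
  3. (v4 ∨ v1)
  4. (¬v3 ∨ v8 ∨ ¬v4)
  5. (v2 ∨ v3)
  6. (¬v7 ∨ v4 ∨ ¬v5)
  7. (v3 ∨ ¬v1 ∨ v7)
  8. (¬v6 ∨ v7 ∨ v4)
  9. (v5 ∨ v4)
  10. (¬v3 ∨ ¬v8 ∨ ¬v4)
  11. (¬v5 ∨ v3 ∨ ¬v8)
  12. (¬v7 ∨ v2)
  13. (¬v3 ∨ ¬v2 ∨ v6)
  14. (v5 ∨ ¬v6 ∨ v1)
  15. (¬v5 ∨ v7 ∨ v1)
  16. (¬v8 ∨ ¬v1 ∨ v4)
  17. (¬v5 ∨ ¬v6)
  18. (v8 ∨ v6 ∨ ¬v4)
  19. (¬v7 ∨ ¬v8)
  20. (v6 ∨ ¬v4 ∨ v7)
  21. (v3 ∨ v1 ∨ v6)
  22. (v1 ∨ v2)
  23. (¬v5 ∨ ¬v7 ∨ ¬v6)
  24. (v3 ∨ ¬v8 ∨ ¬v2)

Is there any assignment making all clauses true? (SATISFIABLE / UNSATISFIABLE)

Try v1 = True.
Try v2 = False.
  then v3 is forced to True.
  then v7 is forced to False.
Branch on v4: take v4 = False.
  then v6 is forced to False.
  then v5 is forced to True.
  then v8 is forced to False.
So v1 = 1, v2 = 0, v3 = 1, v4 = 0, v5 = 1, v6 = 0, v7 = 0, v8 = 0 is a satisfying assignment.

SATISFIABLE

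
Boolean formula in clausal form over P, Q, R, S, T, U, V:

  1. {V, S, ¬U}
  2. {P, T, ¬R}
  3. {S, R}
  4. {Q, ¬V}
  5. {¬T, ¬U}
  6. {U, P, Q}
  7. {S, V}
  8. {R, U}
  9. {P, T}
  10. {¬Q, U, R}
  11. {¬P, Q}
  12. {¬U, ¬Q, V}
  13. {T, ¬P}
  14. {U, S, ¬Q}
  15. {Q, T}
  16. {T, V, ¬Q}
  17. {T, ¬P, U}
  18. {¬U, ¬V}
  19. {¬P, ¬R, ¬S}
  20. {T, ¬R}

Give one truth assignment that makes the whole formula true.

Branch on P: take P = False.
  then T is forced to True.
  then U is forced to False.
  then Q is forced to True.
  then R is forced to True.
  then S is forced to True.
V is now unconstrained; take V = True.

P=F, Q=T, R=T, S=T, T=T, U=F, V=T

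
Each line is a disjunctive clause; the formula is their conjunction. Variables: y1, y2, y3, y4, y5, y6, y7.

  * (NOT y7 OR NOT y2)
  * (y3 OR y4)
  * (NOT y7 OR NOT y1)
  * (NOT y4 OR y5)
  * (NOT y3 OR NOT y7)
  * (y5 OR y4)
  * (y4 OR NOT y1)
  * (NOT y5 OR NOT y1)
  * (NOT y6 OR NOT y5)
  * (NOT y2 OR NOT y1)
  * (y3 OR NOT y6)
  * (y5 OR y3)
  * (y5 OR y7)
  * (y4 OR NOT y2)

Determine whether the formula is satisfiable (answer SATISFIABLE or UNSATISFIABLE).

SATISFIABLE

Pure literal: y1 appears only negated; assign y1 = False.
Pure literal: y2 appears only negated; assign y2 = False.
Branch on y3: take y3 = True.
  then y7 is forced to False.
  then y5 is forced to True.
  then y6 is forced to False.
y4 is now unconstrained; take y4 = True.
Every clause has at least one true literal under this assignment.
So y1 = F, y2 = F, y3 = T, y4 = T, y5 = T, y6 = F, y7 = F is a satisfying assignment.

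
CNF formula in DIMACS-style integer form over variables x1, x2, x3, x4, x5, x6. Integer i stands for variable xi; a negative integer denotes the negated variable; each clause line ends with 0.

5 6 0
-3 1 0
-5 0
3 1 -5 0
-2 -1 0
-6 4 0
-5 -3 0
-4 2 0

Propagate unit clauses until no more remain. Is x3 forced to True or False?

Unit clause (¬x5) sets x5 = False.
From (x5 ∨ x6) and x5 = False: x6 = True.
(x4 ∨ ¬x6): since x6 = True, the clause reduces to (x4). x4 = True.
In (x2 ∨ ¬x4), ¬x4 is now false; x2 must hold, so x2 = True.
From (¬x1 ∨ ¬x2) and x2 = True: x1 = False.
(x1 ∨ ¬x3): since x1 = False, the clause reduces to (¬x3). x3 = False.

False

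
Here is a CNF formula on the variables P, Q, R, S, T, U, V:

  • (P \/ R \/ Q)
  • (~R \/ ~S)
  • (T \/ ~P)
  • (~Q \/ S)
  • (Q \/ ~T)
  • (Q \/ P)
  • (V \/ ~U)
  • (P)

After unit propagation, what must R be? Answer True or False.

False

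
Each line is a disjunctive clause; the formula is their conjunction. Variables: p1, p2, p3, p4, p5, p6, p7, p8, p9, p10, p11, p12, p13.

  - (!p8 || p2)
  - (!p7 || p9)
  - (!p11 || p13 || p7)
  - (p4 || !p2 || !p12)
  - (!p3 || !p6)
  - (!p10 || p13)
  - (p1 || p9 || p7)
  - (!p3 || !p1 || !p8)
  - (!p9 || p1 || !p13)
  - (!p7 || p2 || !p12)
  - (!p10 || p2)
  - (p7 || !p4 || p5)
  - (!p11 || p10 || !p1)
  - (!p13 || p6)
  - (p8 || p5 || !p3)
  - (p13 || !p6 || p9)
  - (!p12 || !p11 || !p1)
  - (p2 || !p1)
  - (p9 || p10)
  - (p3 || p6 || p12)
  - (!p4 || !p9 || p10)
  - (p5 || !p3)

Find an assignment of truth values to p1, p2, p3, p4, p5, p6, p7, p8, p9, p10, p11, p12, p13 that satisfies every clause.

p1=F, p2=T, p3=F, p4=F, p5=F, p6=T, p7=T, p8=F, p9=T, p10=F, p11=F, p12=F, p13=F

Check each clause:
  1. (p2 || !p8) — !p8 is true.
  2. (p9 || !p7) — p9 is true.
  3. (!p11 || p13 || p7) — !p11 is true.
  4. (!p12 || p4 || !p2) — !p12 is true.
  5. (!p3 || !p6) — !p3 is true.
  6. (p13 || !p10) — !p10 is true.
  7. (p7 || p1 || p9) — p9 is true.
  8. (!p8 || !p1 || !p3) — !p8 is true.
  9. (!p9 || !p13 || p1) — !p13 is true.
  10. (!p12 || p2 || !p7) — p2 is true.
  11. (p2 || !p10) — p2 is true.
  12. (p5 || p7 || !p4) — !p4 is true.
  13. (!p11 || !p1 || p10) — !p11 is true.
  14. (!p13 || p6) — !p13 is true.
  15. (p5 || p8 || !p3) — !p3 is true.
  16. (p13 || p9 || !p6) — p9 is true.
  17. (!p11 || !p12 || !p1) — !p12 is true.
  18. (p2 || !p1) — p2 is true.
  19. (p9 || p10) — p9 is true.
  20. (p12 || p3 || p6) — p6 is true.
  21. (p10 || !p9 || !p4) — !p4 is true.
  22. (p5 || !p3) — !p3 is true.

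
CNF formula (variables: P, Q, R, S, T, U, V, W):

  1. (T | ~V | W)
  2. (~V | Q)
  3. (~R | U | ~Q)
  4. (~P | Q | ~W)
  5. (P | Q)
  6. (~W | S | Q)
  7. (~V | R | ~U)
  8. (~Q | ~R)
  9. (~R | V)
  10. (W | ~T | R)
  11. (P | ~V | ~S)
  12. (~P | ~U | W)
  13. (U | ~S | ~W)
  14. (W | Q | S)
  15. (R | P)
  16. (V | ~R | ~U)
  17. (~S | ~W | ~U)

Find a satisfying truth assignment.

P = T, Q = T, R = F, S = F, T = F, U = F, V = F, W = F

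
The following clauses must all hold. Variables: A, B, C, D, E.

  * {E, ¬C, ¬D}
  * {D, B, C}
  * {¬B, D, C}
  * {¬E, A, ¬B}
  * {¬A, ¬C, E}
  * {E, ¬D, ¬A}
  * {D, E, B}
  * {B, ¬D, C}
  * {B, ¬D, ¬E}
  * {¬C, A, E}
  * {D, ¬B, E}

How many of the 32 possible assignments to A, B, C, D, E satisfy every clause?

The models are:
  A=F B=F C=T D=F E=T
  A=F B=T C=F D=T E=F
  A=T B=F C=T D=F E=T
  A=T B=T C=F D=T E=T
  A=T B=T C=T D=F E=T
  A=T B=T C=T D=T E=T
That's 6 in total.

6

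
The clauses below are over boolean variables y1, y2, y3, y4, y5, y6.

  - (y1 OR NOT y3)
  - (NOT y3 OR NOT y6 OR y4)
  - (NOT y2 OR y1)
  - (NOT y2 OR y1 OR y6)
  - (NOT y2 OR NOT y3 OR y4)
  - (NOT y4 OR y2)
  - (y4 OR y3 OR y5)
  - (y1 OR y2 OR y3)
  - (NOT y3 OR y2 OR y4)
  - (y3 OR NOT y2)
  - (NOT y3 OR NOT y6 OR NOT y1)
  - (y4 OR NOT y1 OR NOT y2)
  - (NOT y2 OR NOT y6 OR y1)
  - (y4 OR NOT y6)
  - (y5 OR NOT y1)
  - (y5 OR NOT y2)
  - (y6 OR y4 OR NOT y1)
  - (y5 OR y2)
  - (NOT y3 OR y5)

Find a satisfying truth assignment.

y5 occurs only positively in the remaining clauses — set y5 = True.
Try y1 = True.
Try y2 = True.
  then y3 is forced to True.
  then y4 is forced to True.
  then y6 is forced to False.
Check each clause:
  1. (NOT y3 OR y1) — y1 is true.
  2. (y4 OR NOT y3 OR NOT y6) — NOT y6 is true.
  3. (NOT y2 OR y1) — y1 is true.
  4. (NOT y2 OR y6 OR y1) — y1 is true.
  5. (NOT y3 OR y4 OR NOT y2) — y4 is true.
  6. (y2 OR NOT y4) — y2 is true.
  7. (y3 OR y4 OR y5) — y3 is true.
  8. (y3 OR y2 OR y1) — y1 is true.
  9. (y2 OR NOT y3 OR y4) — y2 is true.
  10. (NOT y2 OR y3) — y3 is true.
  11. (NOT y3 OR NOT y1 OR NOT y6) — NOT y6 is true.
  12. (y4 OR NOT y1 OR NOT y2) — y4 is true.
  13. (NOT y6 OR NOT y2 OR y1) — y1 is true.
  14. (NOT y6 OR y4) — NOT y6 is true.
  15. (NOT y1 OR y5) — y5 is true.
  16. (NOT y2 OR y5) — y5 is true.
  17. (y6 OR y4 OR NOT y1) — y4 is true.
  18. (y5 OR y2) — y2 is true.
  19. (y5 OR NOT y3) — y5 is true.

y1 = T, y2 = T, y3 = T, y4 = T, y5 = T, y6 = F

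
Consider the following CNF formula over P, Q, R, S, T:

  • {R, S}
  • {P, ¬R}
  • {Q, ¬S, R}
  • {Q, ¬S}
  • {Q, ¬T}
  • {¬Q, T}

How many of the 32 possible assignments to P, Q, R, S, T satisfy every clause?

Satisfying assignments:
  P=0 Q=1 R=0 S=1 T=1
  P=1 Q=0 R=1 S=0 T=0
  P=1 Q=1 R=0 S=1 T=1
  P=1 Q=1 R=1 S=0 T=1
  P=1 Q=1 R=1 S=1 T=1
That's 5 in total.

5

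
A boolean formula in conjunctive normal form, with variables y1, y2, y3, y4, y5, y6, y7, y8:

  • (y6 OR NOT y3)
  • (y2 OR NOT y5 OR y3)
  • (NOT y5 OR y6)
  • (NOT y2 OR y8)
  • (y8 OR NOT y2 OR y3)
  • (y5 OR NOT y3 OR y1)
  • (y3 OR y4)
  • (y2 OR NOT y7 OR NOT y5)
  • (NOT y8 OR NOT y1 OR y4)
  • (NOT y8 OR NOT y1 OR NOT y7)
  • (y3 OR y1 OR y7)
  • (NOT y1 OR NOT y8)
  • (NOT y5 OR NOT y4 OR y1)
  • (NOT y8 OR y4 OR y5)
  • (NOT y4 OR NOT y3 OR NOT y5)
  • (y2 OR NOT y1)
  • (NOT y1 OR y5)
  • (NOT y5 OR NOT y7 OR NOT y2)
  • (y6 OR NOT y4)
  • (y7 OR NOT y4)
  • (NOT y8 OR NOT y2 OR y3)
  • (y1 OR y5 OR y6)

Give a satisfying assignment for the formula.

y1=F, y2=T, y3=T, y4=F, y5=T, y6=T, y7=F, y8=T

Check each clause:
  1. (NOT y3 OR y6) — y6 is true.
  2. (y3 OR y2 OR NOT y5) — y3 is true.
  3. (y6 OR NOT y5) — y6 is true.
  4. (y8 OR NOT y2) — y8 is true.
  5. (y8 OR y3 OR NOT y2) — y8 is true.
  6. (y1 OR y5 OR NOT y3) — y5 is true.
  7. (y3 OR y4) — y3 is true.
  8. (NOT y7 OR NOT y5 OR y2) — NOT y7 is true.
  9. (y4 OR NOT y1 OR NOT y8) — NOT y1 is true.
  10. (NOT y1 OR NOT y8 OR NOT y7) — NOT y7 is true.
  11. (y1 OR y3 OR y7) — y3 is true.
  12. (NOT y1 OR NOT y8) — NOT y1 is true.
  13. (NOT y5 OR y1 OR NOT y4) — NOT y4 is true.
  14. (y4 OR y5 OR NOT y8) — y5 is true.
  15. (NOT y3 OR NOT y4 OR NOT y5) — NOT y4 is true.
  16. (NOT y1 OR y2) — y2 is true.
  17. (y5 OR NOT y1) — y5 is true.
  18. (NOT y7 OR NOT y2 OR NOT y5) — NOT y7 is true.
  19. (y6 OR NOT y4) — NOT y4 is true.
  20. (y7 OR NOT y4) — NOT y4 is true.
  21. (NOT y2 OR NOT y8 OR y3) — y3 is true.
  22. (y1 OR y5 OR y6) — y5 is true.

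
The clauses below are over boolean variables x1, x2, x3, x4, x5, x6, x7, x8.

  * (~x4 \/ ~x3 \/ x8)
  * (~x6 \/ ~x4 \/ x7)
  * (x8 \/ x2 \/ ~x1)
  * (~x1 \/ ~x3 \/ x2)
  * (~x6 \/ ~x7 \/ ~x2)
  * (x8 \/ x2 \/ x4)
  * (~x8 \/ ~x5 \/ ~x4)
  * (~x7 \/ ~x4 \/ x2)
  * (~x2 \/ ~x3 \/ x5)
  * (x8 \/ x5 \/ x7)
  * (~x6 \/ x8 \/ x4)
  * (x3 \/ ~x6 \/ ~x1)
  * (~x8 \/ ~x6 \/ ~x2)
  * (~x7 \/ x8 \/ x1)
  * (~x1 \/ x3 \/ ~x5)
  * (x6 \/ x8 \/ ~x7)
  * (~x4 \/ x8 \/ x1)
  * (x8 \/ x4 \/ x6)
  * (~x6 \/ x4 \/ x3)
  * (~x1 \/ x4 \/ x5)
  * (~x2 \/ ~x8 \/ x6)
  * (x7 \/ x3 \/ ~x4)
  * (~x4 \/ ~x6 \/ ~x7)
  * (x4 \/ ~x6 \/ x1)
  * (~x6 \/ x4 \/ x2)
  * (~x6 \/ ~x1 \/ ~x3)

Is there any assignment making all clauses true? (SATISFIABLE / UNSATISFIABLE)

SATISFIABLE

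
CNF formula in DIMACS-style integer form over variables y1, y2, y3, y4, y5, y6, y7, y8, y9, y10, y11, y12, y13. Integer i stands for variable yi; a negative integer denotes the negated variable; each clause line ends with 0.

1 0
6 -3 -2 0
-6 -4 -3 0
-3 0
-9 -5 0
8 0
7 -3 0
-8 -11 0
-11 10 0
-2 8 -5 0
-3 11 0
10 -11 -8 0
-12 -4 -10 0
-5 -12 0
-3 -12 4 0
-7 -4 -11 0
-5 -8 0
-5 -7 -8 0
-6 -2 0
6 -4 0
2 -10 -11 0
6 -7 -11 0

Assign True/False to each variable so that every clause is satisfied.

Unit propagation: (y1) forces y1 = True.
(~y3) is a unit clause, so y3 = False.
Unit propagation: (y8) forces y8 = True.
The clause (~y11) is unit: y11 must be False.
The clause (~y5) is unit: y5 must be False.
Pure literal: y2 appears only negated; assign y2 = False.
Pure literal: y4 appears only negated; assign y4 = False.
y6, y7, y9, y10, y12, y13 are now unconstrained; take y6 = True, y7 = False, y9 = False, y10 = True, y12 = False, y13 = True.
Every clause has at least one true literal under this assignment.

y1=1, y2=0, y3=0, y4=0, y5=0, y6=1, y7=0, y8=1, y9=0, y10=1, y11=0, y12=0, y13=1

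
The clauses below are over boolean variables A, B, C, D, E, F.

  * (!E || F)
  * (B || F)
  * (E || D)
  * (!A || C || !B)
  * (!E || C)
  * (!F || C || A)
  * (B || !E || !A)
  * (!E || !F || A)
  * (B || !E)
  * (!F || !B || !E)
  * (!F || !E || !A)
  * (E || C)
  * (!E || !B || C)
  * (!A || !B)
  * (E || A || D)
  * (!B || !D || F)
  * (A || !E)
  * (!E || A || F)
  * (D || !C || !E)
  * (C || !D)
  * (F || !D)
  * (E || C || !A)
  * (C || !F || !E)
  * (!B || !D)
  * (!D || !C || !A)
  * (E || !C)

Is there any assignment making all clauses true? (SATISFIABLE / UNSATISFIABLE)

E = True:
  propagation gives F=True, C=True, A=True; an empty clause results — contradiction.
E = False:
  propagation gives D=True, C=True; an empty clause results — contradiction.
Every branch closes, so no satisfying assignment exists.

UNSATISFIABLE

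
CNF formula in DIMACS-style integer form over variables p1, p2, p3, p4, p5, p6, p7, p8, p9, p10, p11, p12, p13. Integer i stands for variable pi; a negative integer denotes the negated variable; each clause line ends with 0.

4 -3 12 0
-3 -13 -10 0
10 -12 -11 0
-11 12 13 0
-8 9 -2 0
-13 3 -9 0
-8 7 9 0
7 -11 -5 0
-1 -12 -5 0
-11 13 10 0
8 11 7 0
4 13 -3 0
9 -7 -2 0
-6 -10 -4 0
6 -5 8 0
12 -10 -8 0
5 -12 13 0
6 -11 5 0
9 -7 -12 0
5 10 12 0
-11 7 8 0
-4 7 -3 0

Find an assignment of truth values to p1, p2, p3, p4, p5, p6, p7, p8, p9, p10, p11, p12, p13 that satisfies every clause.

p1=0, p2=0, p3=1, p4=0, p5=1, p6=1, p7=1, p8=0, p9=1, p10=0, p11=0, p12=1, p13=1

p1 occurs only negated in the remaining clauses — set p1 = False.
p2 occurs only negated in the remaining clauses — set p2 = False.
Branch on p3: take p3 = True.
Try p4 = False.
  then p12 is forced to True.
  then p13 is forced to True.
  then p10 is forced to False.
  then p11 is forced to False.
For the remaining variables, p5 = True, p6 = True, p7 = True, p8 = False, p9 = True works.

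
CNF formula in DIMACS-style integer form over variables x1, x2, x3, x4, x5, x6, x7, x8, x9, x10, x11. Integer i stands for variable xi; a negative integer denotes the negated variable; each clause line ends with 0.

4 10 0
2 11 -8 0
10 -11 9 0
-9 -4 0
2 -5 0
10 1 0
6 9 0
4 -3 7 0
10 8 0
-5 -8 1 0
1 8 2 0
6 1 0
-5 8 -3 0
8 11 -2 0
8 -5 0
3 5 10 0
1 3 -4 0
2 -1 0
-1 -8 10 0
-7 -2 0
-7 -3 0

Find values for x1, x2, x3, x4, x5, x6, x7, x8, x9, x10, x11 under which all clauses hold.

x1=T  x2=T  x3=F  x4=F  x5=F  x6=T  x7=F  x8=F  x9=T  x10=T  x11=T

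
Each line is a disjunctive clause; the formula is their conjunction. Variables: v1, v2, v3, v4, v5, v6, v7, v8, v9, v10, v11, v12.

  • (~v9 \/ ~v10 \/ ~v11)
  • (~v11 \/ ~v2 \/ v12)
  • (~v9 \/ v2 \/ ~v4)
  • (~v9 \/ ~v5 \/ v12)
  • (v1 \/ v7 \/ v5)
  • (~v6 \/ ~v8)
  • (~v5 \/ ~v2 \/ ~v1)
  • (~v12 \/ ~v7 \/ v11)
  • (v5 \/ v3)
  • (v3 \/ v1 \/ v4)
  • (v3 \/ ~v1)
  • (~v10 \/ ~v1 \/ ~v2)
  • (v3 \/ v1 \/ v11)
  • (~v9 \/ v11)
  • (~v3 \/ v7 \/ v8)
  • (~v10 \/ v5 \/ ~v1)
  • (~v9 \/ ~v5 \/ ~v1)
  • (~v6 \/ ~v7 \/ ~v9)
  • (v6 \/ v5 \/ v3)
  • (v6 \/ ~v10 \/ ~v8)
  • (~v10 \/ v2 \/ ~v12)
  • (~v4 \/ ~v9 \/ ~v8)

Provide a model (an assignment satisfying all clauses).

Pure literal: v9 appears only negated; assign v9 = False.
Pure literal: v10 appears only negated; assign v10 = False.
Try v1 = False.
Try v2 = False.
Branch on v3: take v3 = True.
The remaining clauses are satisfied by v4 = True, v5 = True, v6 = True, v7 = True, v8 = False, v11 = True, v12 = False.

v1 = F, v2 = F, v3 = T, v4 = T, v5 = T, v6 = T, v7 = T, v8 = F, v9 = F, v10 = F, v11 = T, v12 = F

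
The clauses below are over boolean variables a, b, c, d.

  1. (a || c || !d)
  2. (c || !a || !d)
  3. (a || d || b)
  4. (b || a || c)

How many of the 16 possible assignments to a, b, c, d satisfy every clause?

10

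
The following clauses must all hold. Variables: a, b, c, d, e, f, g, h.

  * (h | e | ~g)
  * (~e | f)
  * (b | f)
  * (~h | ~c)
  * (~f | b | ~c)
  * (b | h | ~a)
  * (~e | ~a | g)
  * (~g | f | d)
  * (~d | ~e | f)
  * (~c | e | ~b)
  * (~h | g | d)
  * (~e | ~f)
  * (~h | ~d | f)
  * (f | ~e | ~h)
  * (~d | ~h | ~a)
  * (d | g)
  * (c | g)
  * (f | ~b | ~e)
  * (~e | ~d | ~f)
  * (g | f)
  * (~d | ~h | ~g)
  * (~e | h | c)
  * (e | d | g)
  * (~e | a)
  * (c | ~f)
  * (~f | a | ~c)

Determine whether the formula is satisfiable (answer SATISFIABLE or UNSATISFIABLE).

UNSATISFIABLE

f = True:
  propagation gives e=False, c=True, h=False, g=False; an empty clause results — contradiction.
f = False:
  propagation gives e=False, b=True, c=False, g=True; an empty clause results — contradiction.
Every branch closes, so no satisfying assignment exists.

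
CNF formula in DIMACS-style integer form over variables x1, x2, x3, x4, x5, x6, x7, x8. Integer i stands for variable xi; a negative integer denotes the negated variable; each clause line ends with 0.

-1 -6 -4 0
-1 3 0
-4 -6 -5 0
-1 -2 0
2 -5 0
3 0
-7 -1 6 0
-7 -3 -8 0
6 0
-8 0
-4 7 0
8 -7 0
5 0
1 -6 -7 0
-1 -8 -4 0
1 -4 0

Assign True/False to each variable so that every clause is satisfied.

The clause (x3) is unit: x3 must be True.
Unit propagation: (x6) forces x6 = True.
Unit propagation: (!x8) forces x8 = False.
Unit propagation: (!x7) forces x7 = False.
The clause (!x4) is unit: x4 must be False.
Unit propagation: (x5) forces x5 = True.
(x2) is a unit clause, so x2 = True.
The clause (!x1) is unit: x1 must be False.

x1=0  x2=1  x3=1  x4=0  x5=1  x6=1  x7=0  x8=0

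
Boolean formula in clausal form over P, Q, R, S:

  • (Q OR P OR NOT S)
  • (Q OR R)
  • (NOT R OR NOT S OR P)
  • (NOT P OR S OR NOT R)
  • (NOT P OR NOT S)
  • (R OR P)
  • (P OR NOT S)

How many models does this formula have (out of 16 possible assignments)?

3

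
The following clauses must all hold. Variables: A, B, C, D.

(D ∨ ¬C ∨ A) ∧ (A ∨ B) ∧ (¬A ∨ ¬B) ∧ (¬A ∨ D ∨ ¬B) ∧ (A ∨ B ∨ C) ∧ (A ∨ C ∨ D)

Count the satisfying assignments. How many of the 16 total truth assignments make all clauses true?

The models are:
  A=0 B=1 C=0 D=1
  A=0 B=1 C=1 D=1
  A=1 B=0 C=0 D=0
  A=1 B=0 C=0 D=1
  A=1 B=0 C=1 D=0
  A=1 B=0 C=1 D=1
That's 6 in total.

6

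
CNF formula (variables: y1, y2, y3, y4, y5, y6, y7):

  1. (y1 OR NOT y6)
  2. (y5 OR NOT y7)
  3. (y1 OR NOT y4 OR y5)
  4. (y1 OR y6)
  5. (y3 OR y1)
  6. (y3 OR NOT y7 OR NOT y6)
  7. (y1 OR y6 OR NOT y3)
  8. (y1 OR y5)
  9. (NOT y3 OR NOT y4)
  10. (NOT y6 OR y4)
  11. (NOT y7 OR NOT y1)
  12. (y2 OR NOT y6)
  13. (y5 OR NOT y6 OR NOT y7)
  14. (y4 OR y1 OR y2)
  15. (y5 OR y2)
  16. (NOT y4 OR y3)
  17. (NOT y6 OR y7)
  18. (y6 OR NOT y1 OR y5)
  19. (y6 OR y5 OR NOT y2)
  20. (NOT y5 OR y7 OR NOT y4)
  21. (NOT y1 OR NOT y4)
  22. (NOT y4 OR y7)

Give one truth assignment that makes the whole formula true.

y1=1  y2=0  y3=0  y4=0  y5=1  y6=0  y7=0

Branch on y1: take y1 = True.
  then y7 is forced to False.
  then y6 is forced to False.
  then y5 is forced to True.
  then y4 is forced to False.
y2, y3 are now unconstrained; take y2 = False, y3 = False.
Check each clause:
  1. (NOT y6 OR y1) — y1 is true.
  2. (y5 OR NOT y7) — NOT y7 is true.
  3. (y1 OR y5 OR NOT y4) — y1 is true.
  4. (y6 OR y1) — y1 is true.
  5. (y3 OR y1) — y1 is true.
  6. (NOT y7 OR NOT y6 OR y3) — NOT y7 is true.
  7. (y1 OR NOT y3 OR y6) — y1 is true.
  8. (y5 OR y1) — y1 is true.
  9. (NOT y4 OR NOT y3) — NOT y4 is true.
  10. (y4 OR NOT y6) — NOT y6 is true.
  11. (NOT y7 OR NOT y1) — NOT y7 is true.
  12. (y2 OR NOT y6) — NOT y6 is true.
  13. (y5 OR NOT y6 OR NOT y7) — NOT y7 is true.
  14. (y1 OR y2 OR y4) — y1 is true.
  15. (y2 OR y5) — y5 is true.
  16. (NOT y4 OR y3) — NOT y4 is true.
  17. (NOT y6 OR y7) — NOT y6 is true.
  18. (y5 OR y6 OR NOT y1) — y5 is true.
  19. (y5 OR NOT y2 OR y6) — y5 is true.
  20. (y7 OR NOT y5 OR NOT y4) — NOT y4 is true.
  21. (NOT y4 OR NOT y1) — NOT y4 is true.
  22. (NOT y4 OR y7) — NOT y4 is true.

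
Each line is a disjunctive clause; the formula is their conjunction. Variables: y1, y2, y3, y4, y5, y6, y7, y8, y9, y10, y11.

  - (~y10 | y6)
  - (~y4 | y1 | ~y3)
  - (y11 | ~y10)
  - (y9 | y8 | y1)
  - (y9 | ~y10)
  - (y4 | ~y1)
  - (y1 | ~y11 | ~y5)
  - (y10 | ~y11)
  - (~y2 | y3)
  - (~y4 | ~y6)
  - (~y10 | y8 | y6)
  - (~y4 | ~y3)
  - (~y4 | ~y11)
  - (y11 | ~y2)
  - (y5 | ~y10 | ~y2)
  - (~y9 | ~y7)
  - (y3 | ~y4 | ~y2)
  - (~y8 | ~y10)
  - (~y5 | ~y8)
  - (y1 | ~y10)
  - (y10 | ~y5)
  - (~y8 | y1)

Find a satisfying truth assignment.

y1=F, y2=F, y3=T, y4=F, y5=F, y6=T, y7=F, y8=F, y9=T, y10=F, y11=F

Pure literal: y2 appears only negated; assign y2 = False.
Pure literal: y7 appears only negated; assign y7 = False.
Try y1 = False.
  then y10 is forced to False.
  then y11 is forced to False.
  then y5 is forced to False.
  then y8 is forced to False.
  then y9 is forced to True.
The remaining clauses are satisfied by y3 = True, y4 = False, y6 = True.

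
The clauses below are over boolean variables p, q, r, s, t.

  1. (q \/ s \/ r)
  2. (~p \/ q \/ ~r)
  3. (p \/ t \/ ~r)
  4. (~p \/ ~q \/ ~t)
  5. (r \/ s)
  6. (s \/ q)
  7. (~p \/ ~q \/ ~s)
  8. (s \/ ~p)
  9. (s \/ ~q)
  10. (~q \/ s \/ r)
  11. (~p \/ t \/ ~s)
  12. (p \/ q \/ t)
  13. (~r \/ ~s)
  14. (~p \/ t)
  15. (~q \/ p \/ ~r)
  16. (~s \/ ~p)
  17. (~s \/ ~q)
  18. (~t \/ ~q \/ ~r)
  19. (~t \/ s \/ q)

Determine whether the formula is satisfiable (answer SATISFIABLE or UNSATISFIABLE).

Branch on p: take p = False.
The remaining clauses are satisfied by q = False, r = False, s = True, t = True.
So p = False, q = False, r = False, s = True, t = True is a satisfying assignment.

SATISFIABLE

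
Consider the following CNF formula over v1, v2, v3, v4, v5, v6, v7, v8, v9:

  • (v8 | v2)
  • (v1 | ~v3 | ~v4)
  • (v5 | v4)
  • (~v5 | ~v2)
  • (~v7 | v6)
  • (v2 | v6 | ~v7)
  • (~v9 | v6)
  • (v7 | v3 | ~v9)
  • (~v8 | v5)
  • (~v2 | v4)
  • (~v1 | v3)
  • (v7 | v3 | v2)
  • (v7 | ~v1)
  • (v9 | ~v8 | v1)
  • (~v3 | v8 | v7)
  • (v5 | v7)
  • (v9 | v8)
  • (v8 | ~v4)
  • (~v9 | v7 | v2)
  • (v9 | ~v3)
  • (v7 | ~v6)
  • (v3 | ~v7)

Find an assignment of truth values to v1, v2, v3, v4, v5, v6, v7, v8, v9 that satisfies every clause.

v1=True, v2=False, v3=True, v4=True, v5=True, v6=True, v7=True, v8=True, v9=True

Set v1 = True and propagate.
  then v3 is forced to True.
  then v7 is forced to True.
  then v6 is forced to True.
  then v9 is forced to True.
Branch on v2: take v2 = False.
  then v8 is forced to True.
  then v5 is forced to True.
v4 is now unconstrained; take v4 = True.
Every clause has at least one true literal under this assignment.
Check each clause:
  1. (v8 | v2) — v8 is true.
  2. (v1 | ~v4 | ~v3) — v1 is true.
  3. (v5 | v4) — v4 is true.
  4. (~v5 | ~v2) — ~v2 is true.
  5. (v6 | ~v7) — v6 is true.
  6. (v6 | v2 | ~v7) — v6 is true.
  7. (v6 | ~v9) — v6 is true.
  8. (~v9 | v7 | v3) — v3 is true.
  9. (~v8 | v5) — v5 is true.
  10. (v4 | ~v2) — v4 is true.
  11. (v3 | ~v1) — v3 is true.
  12. (v2 | v3 | v7) — v3 is true.
  13. (v7 | ~v1) — v7 is true.
  14. (~v8 | v9 | v1) — v9 is true.
  15. (v8 | ~v3 | v7) — v8 is true.
  16. (v7 | v5) — v5 is true.
  17. (v9 | v8) — v8 is true.
  18. (~v4 | v8) — v8 is true.
  19. (v7 | v2 | ~v9) — v7 is true.
  20. (v9 | ~v3) — v9 is true.
  21. (~v6 | v7) — v7 is true.
  22. (v3 | ~v7) — v3 is true.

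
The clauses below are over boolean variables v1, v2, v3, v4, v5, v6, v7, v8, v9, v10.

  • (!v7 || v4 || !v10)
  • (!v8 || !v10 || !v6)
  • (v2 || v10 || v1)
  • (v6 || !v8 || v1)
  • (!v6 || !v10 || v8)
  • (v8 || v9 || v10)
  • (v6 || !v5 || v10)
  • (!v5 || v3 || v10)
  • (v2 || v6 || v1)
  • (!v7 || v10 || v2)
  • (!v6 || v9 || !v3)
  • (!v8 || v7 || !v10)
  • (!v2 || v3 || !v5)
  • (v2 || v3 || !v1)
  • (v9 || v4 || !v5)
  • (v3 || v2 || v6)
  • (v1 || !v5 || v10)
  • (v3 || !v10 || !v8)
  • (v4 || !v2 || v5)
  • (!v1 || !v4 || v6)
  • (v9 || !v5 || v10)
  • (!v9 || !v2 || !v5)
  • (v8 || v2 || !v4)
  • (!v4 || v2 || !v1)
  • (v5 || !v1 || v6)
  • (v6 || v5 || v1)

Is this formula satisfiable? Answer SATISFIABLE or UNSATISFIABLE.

SATISFIABLE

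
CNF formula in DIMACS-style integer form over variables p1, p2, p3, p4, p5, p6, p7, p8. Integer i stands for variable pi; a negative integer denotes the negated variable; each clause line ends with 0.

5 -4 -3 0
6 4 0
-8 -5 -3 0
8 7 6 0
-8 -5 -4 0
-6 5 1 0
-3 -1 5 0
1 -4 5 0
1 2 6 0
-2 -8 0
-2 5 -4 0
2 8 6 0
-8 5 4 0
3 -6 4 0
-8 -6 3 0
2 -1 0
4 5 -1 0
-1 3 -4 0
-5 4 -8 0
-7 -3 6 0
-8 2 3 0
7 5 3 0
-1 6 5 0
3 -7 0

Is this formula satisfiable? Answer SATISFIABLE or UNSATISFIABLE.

SATISFIABLE

Branch on p1: take p1 = True.
  then p2 is forced to True.
  then p8 is forced to False.
For the remaining variables, p3 = True, p4 = True, p5 = True, p6 = True, p7 = False works.
So p1=True  p2=True  p3=True  p4=True  p5=True  p6=True  p7=False  p8=False is a satisfying assignment.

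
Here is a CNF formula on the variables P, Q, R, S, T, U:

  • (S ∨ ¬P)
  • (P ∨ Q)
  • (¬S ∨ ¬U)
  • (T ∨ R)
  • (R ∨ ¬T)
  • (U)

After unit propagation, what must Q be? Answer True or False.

(U) is a unit clause: U = True.
(¬U ∨ ¬S) with U = True leaves only ¬S, so S = False.
(¬P ∨ S): since S = False, the clause reduces to (¬P). P = False.
In (Q ∨ P), P is now false; Q must hold, so Q = True.

True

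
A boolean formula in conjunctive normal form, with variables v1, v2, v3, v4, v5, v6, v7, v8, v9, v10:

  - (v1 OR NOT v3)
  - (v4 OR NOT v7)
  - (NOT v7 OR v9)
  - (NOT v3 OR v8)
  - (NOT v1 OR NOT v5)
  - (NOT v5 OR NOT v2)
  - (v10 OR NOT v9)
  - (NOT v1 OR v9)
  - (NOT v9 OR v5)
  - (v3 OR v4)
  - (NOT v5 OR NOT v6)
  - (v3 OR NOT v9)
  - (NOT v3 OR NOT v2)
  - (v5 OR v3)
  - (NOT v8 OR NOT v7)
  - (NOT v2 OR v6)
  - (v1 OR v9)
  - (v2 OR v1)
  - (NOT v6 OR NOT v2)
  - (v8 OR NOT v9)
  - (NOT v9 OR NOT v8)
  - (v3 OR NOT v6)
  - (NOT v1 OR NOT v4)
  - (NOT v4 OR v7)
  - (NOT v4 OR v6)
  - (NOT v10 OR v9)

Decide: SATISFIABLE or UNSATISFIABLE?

v9 = True:
  propagation gives v10=True, v5=True, v1=False, v3=False; an empty clause results — contradiction.
v9 = False:
  propagation gives v7=False, v1=False; an empty clause results — contradiction.
Every branch closes, so no satisfying assignment exists.

UNSATISFIABLE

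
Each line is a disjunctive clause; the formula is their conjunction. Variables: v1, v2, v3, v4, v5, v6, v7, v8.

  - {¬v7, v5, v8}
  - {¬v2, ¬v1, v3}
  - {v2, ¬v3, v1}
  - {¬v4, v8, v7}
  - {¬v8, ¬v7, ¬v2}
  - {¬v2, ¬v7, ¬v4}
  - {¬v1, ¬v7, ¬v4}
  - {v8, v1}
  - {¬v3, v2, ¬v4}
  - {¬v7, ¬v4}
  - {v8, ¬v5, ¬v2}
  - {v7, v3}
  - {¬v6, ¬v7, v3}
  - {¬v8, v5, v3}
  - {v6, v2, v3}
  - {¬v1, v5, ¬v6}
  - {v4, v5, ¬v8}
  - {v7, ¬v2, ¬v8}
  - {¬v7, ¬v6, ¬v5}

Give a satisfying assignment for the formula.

Set v1 = True and propagate.
Try v2 = False.
Try v3 = True.
  then v4 is forced to False.
For the remaining variables, v5 = False, v6 = False, v7 = False, v8 = False works.

v1=T  v2=F  v3=T  v4=F  v5=F  v6=F  v7=F  v8=F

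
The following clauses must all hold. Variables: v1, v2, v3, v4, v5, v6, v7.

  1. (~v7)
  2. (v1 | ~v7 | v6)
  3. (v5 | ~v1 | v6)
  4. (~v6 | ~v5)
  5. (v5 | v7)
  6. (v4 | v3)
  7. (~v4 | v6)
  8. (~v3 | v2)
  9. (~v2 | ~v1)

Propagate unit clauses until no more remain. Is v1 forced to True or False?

False

(~v7) stands alone — v7 = False.
(v5 | v7): since v7 = False, the clause reduces to (v5). v5 = True.
(~v5 | ~v6) with v5 = True leaves only ~v6, so v6 = False.
From (~v4 | v6) and v6 = False: v4 = False.
(v3 | v4) with v4 = False leaves only v3, so v3 = True.
From (~v3 | v2) and v3 = True: v2 = True.
From (~v1 | ~v2) and v2 = True: v1 = False.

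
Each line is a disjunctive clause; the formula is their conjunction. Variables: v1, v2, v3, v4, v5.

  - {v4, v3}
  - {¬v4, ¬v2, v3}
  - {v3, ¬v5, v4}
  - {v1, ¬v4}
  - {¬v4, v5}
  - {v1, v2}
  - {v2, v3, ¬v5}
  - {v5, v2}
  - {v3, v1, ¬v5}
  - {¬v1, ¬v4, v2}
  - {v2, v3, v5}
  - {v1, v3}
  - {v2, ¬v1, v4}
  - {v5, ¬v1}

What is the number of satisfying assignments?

4

Satisfying assignments:
  v1=0 v2=1 v3=1 v4=0 v5=0
  v1=0 v2=1 v3=1 v4=0 v5=1
  v1=1 v2=1 v3=1 v4=0 v5=1
  v1=1 v2=1 v3=1 v4=1 v5=1
Count: 4.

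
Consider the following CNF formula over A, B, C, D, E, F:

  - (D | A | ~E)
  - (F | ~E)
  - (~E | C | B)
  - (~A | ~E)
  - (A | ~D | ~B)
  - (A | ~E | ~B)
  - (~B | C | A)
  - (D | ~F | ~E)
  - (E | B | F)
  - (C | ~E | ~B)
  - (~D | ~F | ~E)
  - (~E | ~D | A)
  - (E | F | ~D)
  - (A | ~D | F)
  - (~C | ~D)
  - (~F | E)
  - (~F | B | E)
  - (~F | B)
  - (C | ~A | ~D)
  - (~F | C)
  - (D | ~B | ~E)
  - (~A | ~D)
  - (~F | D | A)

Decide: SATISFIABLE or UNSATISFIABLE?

SATISFIABLE

Try A = True.
  then E is forced to False.
  then F is forced to False.
  then B is forced to True.
  then D is forced to False.
C is now unconstrained; take C = True.
Every clause has at least one true literal under this assignment.
So A = T, B = T, C = T, D = F, E = F, F = F is a satisfying assignment.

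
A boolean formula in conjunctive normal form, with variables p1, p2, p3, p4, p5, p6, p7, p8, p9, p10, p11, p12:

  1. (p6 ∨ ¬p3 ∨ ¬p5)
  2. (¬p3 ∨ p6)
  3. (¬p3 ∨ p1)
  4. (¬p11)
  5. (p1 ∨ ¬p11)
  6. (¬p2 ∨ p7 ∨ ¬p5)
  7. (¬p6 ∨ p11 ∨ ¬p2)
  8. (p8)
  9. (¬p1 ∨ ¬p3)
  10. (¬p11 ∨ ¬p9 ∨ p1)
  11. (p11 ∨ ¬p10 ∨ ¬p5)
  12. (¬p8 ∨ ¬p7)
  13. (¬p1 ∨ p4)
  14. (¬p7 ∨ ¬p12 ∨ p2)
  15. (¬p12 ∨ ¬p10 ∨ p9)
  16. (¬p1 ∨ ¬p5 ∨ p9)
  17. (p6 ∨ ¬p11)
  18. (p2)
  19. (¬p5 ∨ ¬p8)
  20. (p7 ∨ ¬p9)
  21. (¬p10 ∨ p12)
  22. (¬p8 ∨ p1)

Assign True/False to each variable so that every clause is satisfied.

p1 = T, p2 = T, p3 = F, p4 = T, p5 = F, p6 = F, p7 = F, p8 = T, p9 = F, p10 = F, p11 = F, p12 = F

Check each clause:
  1. (¬p3 ∨ ¬p5 ∨ p6) — ¬p5 is true.
  2. (p6 ∨ ¬p3) — ¬p3 is true.
  3. (p1 ∨ ¬p3) — p1 is true.
  4. (¬p11) — ¬p11 is true.
  5. (p1 ∨ ¬p11) — p1 is true.
  6. (p7 ∨ ¬p5 ∨ ¬p2) — ¬p5 is true.
  7. (¬p2 ∨ p11 ∨ ¬p6) — ¬p6 is true.
  8. (p8) — p8 is true.
  9. (¬p1 ∨ ¬p3) — ¬p3 is true.
  10. (¬p11 ∨ ¬p9 ∨ p1) — p1 is true.
  11. (p11 ∨ ¬p10 ∨ ¬p5) — ¬p10 is true.
  12. (¬p7 ∨ ¬p8) — ¬p7 is true.
  13. (p4 ∨ ¬p1) — p4 is true.
  14. (¬p12 ∨ p2 ∨ ¬p7) — ¬p7 is true.
  15. (¬p10 ∨ p9 ∨ ¬p12) — ¬p12 is true.
  16. (¬p5 ∨ p9 ∨ ¬p1) — ¬p5 is true.
  17. (p6 ∨ ¬p11) — ¬p11 is true.
  18. (p2) — p2 is true.
  19. (¬p5 ∨ ¬p8) — ¬p5 is true.
  20. (p7 ∨ ¬p9) — ¬p9 is true.
  21. (¬p10 ∨ p12) — ¬p10 is true.
  22. (¬p8 ∨ p1) — p1 is true.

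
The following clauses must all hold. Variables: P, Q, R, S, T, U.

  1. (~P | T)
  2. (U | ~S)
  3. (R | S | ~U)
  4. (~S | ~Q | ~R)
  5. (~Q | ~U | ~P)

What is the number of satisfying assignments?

25

Split on S, then U.
  S=T, U=T: 8 of the 16 assignments to (P,Q,R,T) work.
  S=T, U=F: a clause becomes empty — 0.
  S=F, U=T: 5 of the 16 assignments to (P,Q,R,T) work.
  S=F, U=F: Q, R free; 3 ways for (P,T) × 2^2 = 12.
Total: 8 + 0 + 5 + 12 = 25.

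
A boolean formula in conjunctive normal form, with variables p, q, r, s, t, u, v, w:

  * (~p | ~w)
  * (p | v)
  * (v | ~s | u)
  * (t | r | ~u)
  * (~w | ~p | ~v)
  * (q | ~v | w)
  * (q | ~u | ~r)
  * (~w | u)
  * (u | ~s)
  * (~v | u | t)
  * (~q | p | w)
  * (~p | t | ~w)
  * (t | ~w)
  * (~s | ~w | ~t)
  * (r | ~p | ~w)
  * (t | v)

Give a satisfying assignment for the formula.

p=T  q=T  r=T  s=T  t=T  u=T  v=F  w=F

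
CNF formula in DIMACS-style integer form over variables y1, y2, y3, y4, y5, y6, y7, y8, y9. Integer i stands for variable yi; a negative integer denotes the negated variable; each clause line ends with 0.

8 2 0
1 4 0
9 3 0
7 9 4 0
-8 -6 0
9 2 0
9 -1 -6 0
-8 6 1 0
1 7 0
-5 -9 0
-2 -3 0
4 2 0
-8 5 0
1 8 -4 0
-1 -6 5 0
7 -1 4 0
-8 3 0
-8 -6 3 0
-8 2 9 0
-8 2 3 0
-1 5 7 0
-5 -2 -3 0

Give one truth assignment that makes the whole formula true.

y1=True, y2=True, y3=False, y4=True, y5=False, y6=False, y7=True, y8=False, y9=True

y7 occurs only positively in the remaining clauses — set y7 = True.
Try y1 = True.
Try y2 = True.
  then y3 is forced to False.
  then y9 is forced to True.
  then y5 is forced to False.
  then y8 is forced to False.
  then y6 is forced to False.
y4 is now unconstrained; take y4 = True.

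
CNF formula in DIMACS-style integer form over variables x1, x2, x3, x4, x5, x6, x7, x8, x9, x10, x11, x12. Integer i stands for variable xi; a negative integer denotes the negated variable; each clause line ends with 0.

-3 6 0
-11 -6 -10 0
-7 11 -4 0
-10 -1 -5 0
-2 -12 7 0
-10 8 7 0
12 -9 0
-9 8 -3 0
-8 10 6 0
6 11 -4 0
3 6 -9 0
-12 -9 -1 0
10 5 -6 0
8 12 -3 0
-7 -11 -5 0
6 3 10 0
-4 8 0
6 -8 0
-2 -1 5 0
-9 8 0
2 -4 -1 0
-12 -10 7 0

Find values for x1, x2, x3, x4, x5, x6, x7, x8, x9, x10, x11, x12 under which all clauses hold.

x1=F  x2=T  x3=F  x4=F  x5=T  x6=T  x7=T  x8=T  x9=T  x10=F  x11=F  x12=T

Pure literal: x1 appears only negated; assign x1 = False.
x4 occurs only negated in the remaining clauses — set x4 = False.
Try x2 = True.
Set x3 = False and propagate.
For the remaining variables, x5 = True, x6 = True, x7 = True, x8 = True, x9 = True, x10 = False, x11 = False, x12 = True works.
Every clause has at least one true literal under this assignment.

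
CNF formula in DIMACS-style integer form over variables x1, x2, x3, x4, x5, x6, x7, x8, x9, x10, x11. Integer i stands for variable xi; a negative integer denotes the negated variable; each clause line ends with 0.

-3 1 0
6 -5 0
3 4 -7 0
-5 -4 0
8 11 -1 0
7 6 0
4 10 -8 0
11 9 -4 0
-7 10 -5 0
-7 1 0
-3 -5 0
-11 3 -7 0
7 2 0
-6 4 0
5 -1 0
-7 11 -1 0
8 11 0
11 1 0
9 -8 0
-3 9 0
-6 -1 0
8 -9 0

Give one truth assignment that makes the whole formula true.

x1=False, x2=True, x3=False, x4=True, x5=False, x6=True, x7=False, x8=True, x9=True, x10=True, x11=True

Check each clause:
  1. {x1, ¬x3} — ¬x3 is true.
  2. {x6, ¬x5} — ¬x5 is true.
  3. {¬x7, x4, x3} — ¬x7 is true.
  4. {¬x5, ¬x4} — ¬x5 is true.
  5. {x8, ¬x1, x11} — x8 is true.
  6. {x6, x7} — x6 is true.
  7. {x4, x10, ¬x8} — x10 is true.
  8. {x9, x11, ¬x4} — x9 is true.
  9. {x10, ¬x7, ¬x5} — ¬x7 is true.
  10. {x1, ¬x7} — ¬x7 is true.
  11. {¬x3, ¬x5} — ¬x5 is true.
  12. {¬x7, ¬x11, x3} — ¬x7 is true.
  13. {x2, x7} — x2 is true.
  14. {¬x6, x4} — x4 is true.
  15. {x5, ¬x1} — ¬x1 is true.
  16. {¬x7, x11, ¬x1} — ¬x7 is true.
  17. {x11, x8} — x8 is true.
  18. {x1, x11} — x11 is true.
  19. {¬x8, x9} — x9 is true.
  20. {¬x3, x9} — x9 is true.
  21. {¬x1, ¬x6} — ¬x1 is true.
  22. {¬x9, x8} — x8 is true.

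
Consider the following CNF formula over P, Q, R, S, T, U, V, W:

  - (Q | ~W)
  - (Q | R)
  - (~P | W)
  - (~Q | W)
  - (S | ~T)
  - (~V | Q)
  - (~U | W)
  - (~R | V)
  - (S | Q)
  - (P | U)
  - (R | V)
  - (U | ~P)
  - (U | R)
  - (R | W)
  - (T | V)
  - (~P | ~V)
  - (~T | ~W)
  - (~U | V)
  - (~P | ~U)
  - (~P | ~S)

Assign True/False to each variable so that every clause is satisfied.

P = F, Q = T, R = T, S = T, T = F, U = T, V = T, W = T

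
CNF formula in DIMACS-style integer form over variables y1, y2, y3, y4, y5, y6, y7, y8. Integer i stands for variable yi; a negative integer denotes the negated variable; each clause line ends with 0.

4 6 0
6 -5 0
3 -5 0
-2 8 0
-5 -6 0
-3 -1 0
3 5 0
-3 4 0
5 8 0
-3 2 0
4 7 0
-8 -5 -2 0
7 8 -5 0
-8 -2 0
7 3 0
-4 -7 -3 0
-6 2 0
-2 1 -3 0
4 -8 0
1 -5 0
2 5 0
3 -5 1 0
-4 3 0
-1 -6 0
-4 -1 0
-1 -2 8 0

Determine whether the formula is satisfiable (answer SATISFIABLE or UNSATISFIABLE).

y3 = True:
  propagation gives y1=False, y4=True, y2=True; an empty clause results — contradiction.
y3 = False:
  propagation gives y5=False; an empty clause results — contradiction.
Every branch closes, so no satisfying assignment exists.

UNSATISFIABLE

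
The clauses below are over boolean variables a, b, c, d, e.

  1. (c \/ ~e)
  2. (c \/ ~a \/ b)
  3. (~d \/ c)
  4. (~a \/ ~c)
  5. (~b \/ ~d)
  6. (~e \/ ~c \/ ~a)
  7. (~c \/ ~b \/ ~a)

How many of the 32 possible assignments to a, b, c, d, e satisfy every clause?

Split on c, then a.
  c=1, a=1: a clause becomes empty — 0.
  c=1, a=0: e free; 3 ways for (b,d) × 2^1 = 6.
  c=0, a=1: remaining (b,d,e) ∈ {(1,0,0)} — 1.
  c=0, a=0: remaining (b,d,e) ∈ {(0,0,0); (1,0,0)} — 2.
Total: 0 + 6 + 1 + 2 = 9.

9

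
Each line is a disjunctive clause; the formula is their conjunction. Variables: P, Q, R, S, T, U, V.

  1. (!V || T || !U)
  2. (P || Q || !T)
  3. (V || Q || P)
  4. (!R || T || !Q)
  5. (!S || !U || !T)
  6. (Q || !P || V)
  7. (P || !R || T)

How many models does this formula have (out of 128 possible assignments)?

48

Split on T, then P.
  T=1, P=1: R free; 9 ways for (Q,S,U,V) × 2^1 = 18.
  T=1, P=0: R, V free; 3 ways for (Q,S,U) × 2^2 = 12.
  T=0, P=1: S free; 5 ways for (Q,R,U,V) × 2^1 = 10.
  T=0, P=0: S free; 4 ways for (Q,R,U,V) × 2^1 = 8.
Total: 18 + 12 + 10 + 8 = 48.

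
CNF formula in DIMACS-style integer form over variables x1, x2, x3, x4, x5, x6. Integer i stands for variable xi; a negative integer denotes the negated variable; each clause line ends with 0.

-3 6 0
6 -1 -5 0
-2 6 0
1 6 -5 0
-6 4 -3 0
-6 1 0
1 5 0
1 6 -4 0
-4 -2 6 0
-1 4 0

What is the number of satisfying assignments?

9

Split on x6, then x1.
  x6=T, x1=T: forces x4=T; x2, x3, x5 free → 2^3 = 8.
  x6=T, x1=F: a clause becomes empty — 0.
  x6=F, x1=T: remaining (x2,x3,x4,x5) ∈ {(F,F,T,F)} — 1.
  x6=F, x1=F: a clause becomes empty — 0.
Total: 8 + 0 + 1 + 0 = 9.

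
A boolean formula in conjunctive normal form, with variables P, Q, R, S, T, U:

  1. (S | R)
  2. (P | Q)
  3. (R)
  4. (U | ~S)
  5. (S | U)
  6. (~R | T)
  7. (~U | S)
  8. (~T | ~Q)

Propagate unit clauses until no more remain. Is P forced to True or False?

True

(R) stands alone — R = True.
(T | ~R): since R = True, the clause reduces to (T). T = True.
From (~T | ~Q) and T = True: Q = False.
In (Q | P), Q is now false; P must hold, so P = True.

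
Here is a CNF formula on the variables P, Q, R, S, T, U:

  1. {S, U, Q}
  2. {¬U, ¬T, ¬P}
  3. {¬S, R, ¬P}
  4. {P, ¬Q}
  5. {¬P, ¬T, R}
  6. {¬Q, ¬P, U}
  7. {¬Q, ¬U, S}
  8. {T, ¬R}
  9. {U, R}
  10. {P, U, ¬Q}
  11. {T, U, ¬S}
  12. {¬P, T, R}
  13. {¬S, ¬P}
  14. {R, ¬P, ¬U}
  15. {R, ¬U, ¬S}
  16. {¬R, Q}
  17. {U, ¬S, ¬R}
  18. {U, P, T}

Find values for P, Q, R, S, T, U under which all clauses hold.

P = False  Q = False  R = False  S = False  T = False  U = True

Branch on P: take P = False.
  then Q is forced to False.
  then R is forced to False.
  then U is forced to True.
  then S is forced to False.
T is now unconstrained; take T = False.
Check each clause:
  1. {S, U, Q} — U is true.
  2. {¬P, ¬T, ¬U} — ¬T is true.
  3. {R, ¬P, ¬S} — ¬S is true.
  4. {P, ¬Q} — ¬Q is true.
  5. {¬P, R, ¬T} — ¬P is true.
  6. {U, ¬P, ¬Q} — ¬Q is true.
  7. {S, ¬U, ¬Q} — ¬Q is true.
  8. {¬R, T} — ¬R is true.
  9. {R, U} — U is true.
  10. {¬Q, U, P} — U is true.
  11. {¬S, T, U} — ¬S is true.
  12. {R, T, ¬P} — ¬P is true.
  13. {¬P, ¬S} — ¬S is true.
  14. {¬U, ¬P, R} — ¬P is true.
  15. {¬S, R, ¬U} — ¬S is true.
  16. {Q, ¬R} — ¬R is true.
  17. {¬R, ¬S, U} — ¬S is true.
  18. {P, U, T} — U is true.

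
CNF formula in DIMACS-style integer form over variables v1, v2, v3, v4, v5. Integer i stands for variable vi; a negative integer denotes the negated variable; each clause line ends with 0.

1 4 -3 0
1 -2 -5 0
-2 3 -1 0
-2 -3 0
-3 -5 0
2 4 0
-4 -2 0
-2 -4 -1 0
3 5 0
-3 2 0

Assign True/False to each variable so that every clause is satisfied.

v1 = True, v2 = False, v3 = False, v4 = True, v5 = True

Check each clause:
  1. (v4 ∨ ¬v3 ∨ v1) — v1 is true.
  2. (¬v2 ∨ v1 ∨ ¬v5) — v1 is true.
  3. (¬v2 ∨ ¬v1 ∨ v3) — ¬v2 is true.
  4. (¬v2 ∨ ¬v3) — ¬v3 is true.
  5. (¬v5 ∨ ¬v3) — ¬v3 is true.
  6. (v2 ∨ v4) — v4 is true.
  7. (¬v2 ∨ ¬v4) — ¬v2 is true.
  8. (¬v4 ∨ ¬v2 ∨ ¬v1) — ¬v2 is true.
  9. (v5 ∨ v3) — v5 is true.
  10. (¬v3 ∨ v2) — ¬v3 is true.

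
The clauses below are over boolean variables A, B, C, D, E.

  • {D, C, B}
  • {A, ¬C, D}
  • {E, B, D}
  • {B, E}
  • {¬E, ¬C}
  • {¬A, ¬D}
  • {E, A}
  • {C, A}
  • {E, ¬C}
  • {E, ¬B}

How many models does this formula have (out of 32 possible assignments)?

Satisfying assignments:
  A=T B=T C=F D=F E=T
That's 1 in total.

1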